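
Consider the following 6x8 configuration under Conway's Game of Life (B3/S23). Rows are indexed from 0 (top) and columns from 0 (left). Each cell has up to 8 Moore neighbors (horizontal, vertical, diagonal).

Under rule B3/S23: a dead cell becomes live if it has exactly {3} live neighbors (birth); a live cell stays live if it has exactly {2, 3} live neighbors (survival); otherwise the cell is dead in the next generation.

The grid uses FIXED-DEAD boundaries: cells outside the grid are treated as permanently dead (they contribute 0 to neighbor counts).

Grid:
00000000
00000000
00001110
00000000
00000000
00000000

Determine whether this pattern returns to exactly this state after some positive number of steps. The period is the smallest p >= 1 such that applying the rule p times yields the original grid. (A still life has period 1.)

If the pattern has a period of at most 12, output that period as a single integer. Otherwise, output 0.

Simulating and comparing each generation to the original:
Gen 0 (original, given above): 3 live cells
Gen 1: 3 live cells, differs from original
Gen 2: 3 live cells, MATCHES original -> period = 2

Answer: 2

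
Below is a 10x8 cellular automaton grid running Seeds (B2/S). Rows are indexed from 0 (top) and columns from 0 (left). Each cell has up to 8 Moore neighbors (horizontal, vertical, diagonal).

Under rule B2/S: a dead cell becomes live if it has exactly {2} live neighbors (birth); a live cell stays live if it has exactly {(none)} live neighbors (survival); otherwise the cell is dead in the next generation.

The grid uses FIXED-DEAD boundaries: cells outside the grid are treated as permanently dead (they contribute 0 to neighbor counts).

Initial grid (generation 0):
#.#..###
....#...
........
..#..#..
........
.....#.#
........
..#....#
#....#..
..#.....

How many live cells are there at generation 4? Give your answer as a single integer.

Simulating step by step:
Generation 0 (given above): 15 live cells
Generation 1: 19 live cells
.#.##...
.#.#...#
...###..
........
....##..
......#.
.......#
.#....#.
..##..#.
.#......
Generation 2: 15 live cells
#.......
#.....#.
......#.
......#.
......#.
....#..#
.....#..
...#.#..
#....#.#
...#....
Generation 3: 9 live cells
.#......
.#...#.#
........
........
........
........
...#....
........
..##....
....#.#.
Generation 4: 12 live cells
#.#...#.
#.#...#.
......#.
........
........
........
........
....#...
....##..
..#..#..
Population at generation 4: 12

Answer: 12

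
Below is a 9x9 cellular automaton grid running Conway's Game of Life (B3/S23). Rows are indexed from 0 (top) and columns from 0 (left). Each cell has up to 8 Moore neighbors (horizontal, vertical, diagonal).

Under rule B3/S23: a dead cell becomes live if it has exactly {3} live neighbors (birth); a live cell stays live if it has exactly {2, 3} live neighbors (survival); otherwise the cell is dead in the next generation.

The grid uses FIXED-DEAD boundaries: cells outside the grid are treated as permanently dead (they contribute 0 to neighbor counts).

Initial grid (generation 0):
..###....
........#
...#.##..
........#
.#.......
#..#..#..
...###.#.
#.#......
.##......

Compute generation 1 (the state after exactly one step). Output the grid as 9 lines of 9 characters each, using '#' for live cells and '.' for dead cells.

Answer: ...#.....
..#..#...
.......#.
.........
.........
..##.##..
.######..
..#.#....
.##......

Derivation:
Simulating step by step:
Generation 0 (given above): 20 live cells
Generation 1: 18 live cells
(generation 1 grid is the final answer)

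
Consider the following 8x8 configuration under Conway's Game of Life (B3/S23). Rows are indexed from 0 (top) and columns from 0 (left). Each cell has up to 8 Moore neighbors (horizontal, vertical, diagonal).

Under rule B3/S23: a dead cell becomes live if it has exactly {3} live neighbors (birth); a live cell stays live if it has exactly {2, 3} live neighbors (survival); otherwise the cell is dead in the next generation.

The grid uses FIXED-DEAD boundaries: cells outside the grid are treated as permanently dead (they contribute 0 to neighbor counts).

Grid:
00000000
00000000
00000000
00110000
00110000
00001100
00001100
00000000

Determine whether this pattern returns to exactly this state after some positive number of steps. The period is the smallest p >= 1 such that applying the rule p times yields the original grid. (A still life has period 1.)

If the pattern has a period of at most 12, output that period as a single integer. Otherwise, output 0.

Answer: 2

Derivation:
Simulating and comparing each generation to the original:
Gen 0 (original, given above): 8 live cells
Gen 1: 6 live cells, differs from original
Gen 2: 8 live cells, MATCHES original -> period = 2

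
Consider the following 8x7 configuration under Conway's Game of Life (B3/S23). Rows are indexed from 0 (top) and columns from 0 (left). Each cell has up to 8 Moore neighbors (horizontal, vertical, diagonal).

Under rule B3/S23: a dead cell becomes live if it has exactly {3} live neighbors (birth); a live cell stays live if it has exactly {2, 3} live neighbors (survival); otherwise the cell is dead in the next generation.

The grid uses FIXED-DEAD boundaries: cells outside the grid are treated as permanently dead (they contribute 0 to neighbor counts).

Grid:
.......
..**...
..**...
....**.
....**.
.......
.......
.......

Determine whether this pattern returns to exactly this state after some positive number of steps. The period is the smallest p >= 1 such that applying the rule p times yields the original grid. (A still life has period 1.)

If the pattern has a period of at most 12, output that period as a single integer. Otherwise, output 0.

Simulating and comparing each generation to the original:
Gen 0 (original, given above): 8 live cells
Gen 1: 6 live cells, differs from original
Gen 2: 8 live cells, MATCHES original -> period = 2

Answer: 2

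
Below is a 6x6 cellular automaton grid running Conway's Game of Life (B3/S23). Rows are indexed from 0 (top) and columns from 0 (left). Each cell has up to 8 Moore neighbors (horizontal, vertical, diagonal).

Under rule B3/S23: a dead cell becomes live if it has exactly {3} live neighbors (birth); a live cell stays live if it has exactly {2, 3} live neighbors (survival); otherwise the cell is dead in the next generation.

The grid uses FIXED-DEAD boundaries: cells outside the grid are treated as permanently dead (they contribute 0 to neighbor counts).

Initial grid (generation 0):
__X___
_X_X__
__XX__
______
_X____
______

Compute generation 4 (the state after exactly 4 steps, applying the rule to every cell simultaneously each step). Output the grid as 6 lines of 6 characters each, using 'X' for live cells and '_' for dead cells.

Simulating step by step:
Generation 0 (given above): 6 live cells
Generation 1: 6 live cells
__X___
_X_X__
__XX__
__X___
______
______
Generation 2: 7 live cells
__X___
_X_X__
_X_X__
__XX__
______
______
Generation 3: 8 live cells
__X___
_X_X__
_X_XX_
__XX__
______
______
Generation 4: 9 live cells
(generation 4 grid is the final answer)

Answer: __X___
_X_XX_
_X__X_
__XXX_
______
______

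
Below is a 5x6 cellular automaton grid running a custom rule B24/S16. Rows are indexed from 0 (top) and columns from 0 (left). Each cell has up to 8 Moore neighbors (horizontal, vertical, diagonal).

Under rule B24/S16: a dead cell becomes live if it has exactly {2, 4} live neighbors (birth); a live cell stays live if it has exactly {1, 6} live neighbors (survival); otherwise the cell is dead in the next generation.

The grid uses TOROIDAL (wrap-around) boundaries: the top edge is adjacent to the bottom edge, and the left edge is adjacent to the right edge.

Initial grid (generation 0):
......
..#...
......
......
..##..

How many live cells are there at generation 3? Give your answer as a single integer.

Simulating step by step:
Generation 0 (given above): 3 live cells
Generation 1: 5 live cells
.#....
......
......
..##..
..##..
Generation 2: 7 live cells
.#.#..
......
..##..
.#..#.
....#.
Generation 3: 14 live cells
..###.
.##.#.
.#..#.
.#.#.#
##...#
Population at generation 3: 14

Answer: 14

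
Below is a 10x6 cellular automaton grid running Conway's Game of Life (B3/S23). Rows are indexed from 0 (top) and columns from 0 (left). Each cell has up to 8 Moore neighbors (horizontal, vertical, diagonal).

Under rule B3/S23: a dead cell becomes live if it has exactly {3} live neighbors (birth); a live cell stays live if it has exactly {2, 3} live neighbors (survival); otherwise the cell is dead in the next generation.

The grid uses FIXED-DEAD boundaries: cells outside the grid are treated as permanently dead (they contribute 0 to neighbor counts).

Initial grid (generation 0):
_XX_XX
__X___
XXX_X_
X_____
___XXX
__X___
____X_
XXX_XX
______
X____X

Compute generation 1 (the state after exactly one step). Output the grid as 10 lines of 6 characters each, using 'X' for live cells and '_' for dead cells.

Simulating step by step:
Generation 0 (given above): 22 live cells
Generation 1: 25 live cells
(generation 1 grid is the final answer)

Answer: _XXX__
X___XX
X_XX__
X_X__X
___XX_
_____X
__X_XX
_X_XXX
X___XX
______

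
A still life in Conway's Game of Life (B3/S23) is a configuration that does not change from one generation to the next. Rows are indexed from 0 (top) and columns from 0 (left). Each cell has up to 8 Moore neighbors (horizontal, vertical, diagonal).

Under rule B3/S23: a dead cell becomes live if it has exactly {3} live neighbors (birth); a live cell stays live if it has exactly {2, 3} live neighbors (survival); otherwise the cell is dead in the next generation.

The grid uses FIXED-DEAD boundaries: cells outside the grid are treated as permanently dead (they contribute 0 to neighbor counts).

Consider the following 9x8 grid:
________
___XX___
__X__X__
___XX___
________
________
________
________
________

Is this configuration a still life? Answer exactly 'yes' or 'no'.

Answer: yes

Derivation:
Compute generation 1 and compare to generation 0 (given above):
Generation 1:
________
___XX___
__X__X__
___XX___
________
________
________
________
________
The grids are IDENTICAL -> still life.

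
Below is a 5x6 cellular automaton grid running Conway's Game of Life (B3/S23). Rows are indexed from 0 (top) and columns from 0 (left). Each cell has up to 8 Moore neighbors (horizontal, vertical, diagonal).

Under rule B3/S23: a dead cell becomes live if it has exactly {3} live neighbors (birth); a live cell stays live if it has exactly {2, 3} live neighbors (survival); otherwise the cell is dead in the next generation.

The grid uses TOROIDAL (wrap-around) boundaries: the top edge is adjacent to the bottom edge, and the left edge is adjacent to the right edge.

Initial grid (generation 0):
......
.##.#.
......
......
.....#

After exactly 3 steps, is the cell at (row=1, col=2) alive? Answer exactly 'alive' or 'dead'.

Answer: dead

Derivation:
Simulating step by step:
Generation 0 (given above): 4 live cells
Generation 1: 0 live cells
......
......
......
......
......
Generation 2: 0 live cells
......
......
......
......
......
Generation 3: 0 live cells
......
......
......
......
......

Cell (1,2) at generation 3: 0 -> dead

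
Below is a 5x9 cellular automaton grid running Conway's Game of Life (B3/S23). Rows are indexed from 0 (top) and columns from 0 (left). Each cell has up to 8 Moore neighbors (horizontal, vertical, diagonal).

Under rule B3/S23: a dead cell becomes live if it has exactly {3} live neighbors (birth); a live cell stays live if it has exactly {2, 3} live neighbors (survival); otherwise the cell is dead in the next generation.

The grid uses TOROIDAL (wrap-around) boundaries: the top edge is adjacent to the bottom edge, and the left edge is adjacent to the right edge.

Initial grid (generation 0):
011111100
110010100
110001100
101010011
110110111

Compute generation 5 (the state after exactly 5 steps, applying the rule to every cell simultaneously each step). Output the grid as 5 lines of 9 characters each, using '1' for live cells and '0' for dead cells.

Simulating step by step:
Generation 0 (given above): 26 live cells
Generation 1: 7 live cells
000000000
000000010
001110100
001010000
000000000
Generation 2: 7 live cells
000000000
000100000
001011000
001011000
000000000
Generation 3: 6 live cells
000000000
000110000
001001000
000011000
000000000
Generation 4: 5 live cells
000000000
000110000
000001000
000011000
000000000
Generation 5: 5 live cells
(generation 5 grid is the final answer)

Answer: 000000000
000010000
000101000
000011000
000000000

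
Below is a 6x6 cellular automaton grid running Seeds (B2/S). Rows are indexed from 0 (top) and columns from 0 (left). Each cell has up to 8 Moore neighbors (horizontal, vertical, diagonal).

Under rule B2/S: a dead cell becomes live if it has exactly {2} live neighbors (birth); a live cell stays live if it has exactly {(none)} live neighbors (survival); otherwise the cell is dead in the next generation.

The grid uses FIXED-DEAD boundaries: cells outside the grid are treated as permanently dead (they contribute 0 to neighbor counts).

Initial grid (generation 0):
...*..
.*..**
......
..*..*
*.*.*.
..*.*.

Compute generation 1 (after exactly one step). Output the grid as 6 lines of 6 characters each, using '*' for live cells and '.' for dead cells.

Simulating step by step:
Generation 0 (given above): 11 live cells
Generation 1: 9 live cells
(generation 1 grid is the final answer)

Answer: ..*..*
..**..
.***..
....*.
......
.....*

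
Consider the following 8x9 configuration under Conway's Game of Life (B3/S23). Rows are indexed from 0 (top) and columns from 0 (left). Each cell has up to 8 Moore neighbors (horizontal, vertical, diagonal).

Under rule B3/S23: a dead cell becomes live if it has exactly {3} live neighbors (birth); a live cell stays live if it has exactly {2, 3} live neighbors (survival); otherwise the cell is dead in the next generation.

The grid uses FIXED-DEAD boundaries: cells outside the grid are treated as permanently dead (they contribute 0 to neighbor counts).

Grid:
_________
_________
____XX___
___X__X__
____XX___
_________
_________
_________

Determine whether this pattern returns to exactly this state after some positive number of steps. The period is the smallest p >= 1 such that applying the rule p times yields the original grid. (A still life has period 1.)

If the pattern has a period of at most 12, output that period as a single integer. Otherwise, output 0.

Answer: 1

Derivation:
Simulating and comparing each generation to the original:
Gen 0 (original, given above): 6 live cells
Gen 1: 6 live cells, MATCHES original -> period = 1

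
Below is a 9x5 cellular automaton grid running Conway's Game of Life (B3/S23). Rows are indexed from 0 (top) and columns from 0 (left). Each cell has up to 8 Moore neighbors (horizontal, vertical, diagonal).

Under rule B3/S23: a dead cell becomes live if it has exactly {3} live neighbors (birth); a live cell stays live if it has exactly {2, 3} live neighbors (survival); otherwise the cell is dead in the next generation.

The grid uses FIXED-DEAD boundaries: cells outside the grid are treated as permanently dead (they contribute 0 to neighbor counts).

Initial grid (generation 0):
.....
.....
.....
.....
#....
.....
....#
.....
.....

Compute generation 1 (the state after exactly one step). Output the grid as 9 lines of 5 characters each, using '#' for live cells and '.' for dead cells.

Simulating step by step:
Generation 0 (given above): 2 live cells
Generation 1: 0 live cells
(generation 1 grid is the final answer)

Answer: .....
.....
.....
.....
.....
.....
.....
.....
.....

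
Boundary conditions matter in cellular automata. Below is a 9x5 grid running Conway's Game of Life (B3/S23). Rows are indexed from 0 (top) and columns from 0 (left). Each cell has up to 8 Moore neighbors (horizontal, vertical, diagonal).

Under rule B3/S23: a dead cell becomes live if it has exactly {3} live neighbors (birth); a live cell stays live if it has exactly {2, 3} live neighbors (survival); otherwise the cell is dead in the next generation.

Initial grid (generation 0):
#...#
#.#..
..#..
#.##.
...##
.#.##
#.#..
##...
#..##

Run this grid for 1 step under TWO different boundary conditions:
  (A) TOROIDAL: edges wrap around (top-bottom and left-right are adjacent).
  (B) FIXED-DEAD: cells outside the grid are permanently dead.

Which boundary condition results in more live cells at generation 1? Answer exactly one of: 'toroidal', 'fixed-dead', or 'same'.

Under TOROIDAL boundary, generation 1:
.....
#..##
..#.#
.##..
.#...
.#...
..##.
..##.
...#.
Population = 14

Under FIXED-DEAD boundary, generation 1:
.#...
...#.
..#..
.##.#
.#...
.#..#
#.##.
#.##.
##...
Population = 17

Comparison: toroidal=14, fixed-dead=17 -> fixed-dead

Answer: fixed-dead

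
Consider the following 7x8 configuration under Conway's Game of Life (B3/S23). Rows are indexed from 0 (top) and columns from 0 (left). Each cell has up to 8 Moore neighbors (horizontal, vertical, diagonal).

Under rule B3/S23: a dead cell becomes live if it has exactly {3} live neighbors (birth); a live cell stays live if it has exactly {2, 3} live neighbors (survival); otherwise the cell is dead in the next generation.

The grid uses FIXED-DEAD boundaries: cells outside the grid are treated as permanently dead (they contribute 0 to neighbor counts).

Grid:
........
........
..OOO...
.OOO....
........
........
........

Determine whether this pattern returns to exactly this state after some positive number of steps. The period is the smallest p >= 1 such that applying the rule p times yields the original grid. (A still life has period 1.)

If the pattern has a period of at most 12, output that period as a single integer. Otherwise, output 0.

Answer: 2

Derivation:
Simulating and comparing each generation to the original:
Gen 0 (original, given above): 6 live cells
Gen 1: 6 live cells, differs from original
Gen 2: 6 live cells, MATCHES original -> period = 2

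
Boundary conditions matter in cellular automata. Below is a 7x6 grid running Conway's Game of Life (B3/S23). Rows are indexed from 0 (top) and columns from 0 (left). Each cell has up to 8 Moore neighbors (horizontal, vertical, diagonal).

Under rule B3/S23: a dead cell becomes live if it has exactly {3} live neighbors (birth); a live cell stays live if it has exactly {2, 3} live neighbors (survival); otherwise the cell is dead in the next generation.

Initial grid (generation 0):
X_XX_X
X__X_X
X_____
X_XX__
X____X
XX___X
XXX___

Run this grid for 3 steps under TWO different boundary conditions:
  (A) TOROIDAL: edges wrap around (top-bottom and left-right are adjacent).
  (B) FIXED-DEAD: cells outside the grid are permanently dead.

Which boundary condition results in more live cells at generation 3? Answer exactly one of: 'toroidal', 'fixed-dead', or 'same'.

Answer: toroidal

Derivation:
Under TOROIDAL boundary, generation 3:
__XX__
______
_XX_XX
_XX_XX
_X__X_
_X__X_
__X_X_
Population = 16

Under FIXED-DEAD boundary, generation 3:
______
X_XX__
X_____
__X_X_
_XXX__
__X___
______
Population = 10

Comparison: toroidal=16, fixed-dead=10 -> toroidal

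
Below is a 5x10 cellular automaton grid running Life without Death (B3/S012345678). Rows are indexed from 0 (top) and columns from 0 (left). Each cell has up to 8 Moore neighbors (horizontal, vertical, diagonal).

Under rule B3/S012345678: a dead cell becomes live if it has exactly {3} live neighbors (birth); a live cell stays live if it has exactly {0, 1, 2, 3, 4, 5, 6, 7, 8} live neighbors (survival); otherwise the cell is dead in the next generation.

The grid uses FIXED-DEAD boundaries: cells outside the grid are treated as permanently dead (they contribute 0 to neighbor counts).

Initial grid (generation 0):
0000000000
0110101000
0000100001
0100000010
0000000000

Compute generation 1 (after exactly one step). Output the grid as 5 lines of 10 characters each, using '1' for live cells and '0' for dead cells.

Answer: 0000000000
0111111000
0111110001
0100000010
0000000000

Derivation:
Simulating step by step:
Generation 0 (given above): 8 live cells
Generation 1: 14 live cells
(generation 1 grid is the final answer)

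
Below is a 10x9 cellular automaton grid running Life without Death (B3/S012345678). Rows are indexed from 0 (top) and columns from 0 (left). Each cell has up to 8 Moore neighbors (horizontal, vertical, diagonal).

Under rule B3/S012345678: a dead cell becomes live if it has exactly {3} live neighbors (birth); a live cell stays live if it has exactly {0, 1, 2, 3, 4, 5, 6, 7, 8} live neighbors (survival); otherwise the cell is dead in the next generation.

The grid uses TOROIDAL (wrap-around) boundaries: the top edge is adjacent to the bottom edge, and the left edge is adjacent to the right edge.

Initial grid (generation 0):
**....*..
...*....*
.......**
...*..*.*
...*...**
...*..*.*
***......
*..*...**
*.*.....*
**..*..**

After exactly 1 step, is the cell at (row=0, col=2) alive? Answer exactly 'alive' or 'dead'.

Answer: alive

Derivation:
Simulating step by step:
Generation 0 (given above): 31 live cells
Generation 1: 42 live cells
***...*..
...*....*
*......**
*..*..*.*
*.***.***
.*.*..*.*
****.....
*..*...**
*.**....*
***.*..**

Cell (0,2) at generation 1: 1 -> alive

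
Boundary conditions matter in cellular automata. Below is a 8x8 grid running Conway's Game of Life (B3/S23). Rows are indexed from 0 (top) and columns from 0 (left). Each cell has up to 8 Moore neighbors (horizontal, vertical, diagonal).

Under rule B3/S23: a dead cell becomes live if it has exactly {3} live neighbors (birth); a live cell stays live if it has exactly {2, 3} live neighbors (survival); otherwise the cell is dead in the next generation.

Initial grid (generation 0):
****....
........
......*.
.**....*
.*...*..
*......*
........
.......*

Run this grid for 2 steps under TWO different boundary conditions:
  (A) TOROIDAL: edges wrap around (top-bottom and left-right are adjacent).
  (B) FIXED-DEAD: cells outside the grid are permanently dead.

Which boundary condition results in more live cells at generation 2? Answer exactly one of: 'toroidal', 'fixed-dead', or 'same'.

Answer: toroidal

Derivation:
Under TOROIDAL boundary, generation 2:
...*....
*.*.....
*.......
*.*...*.
..*...*.
......*.
.......*
..*.....
Population = 12

Under FIXED-DEAD boundary, generation 2:
.**.....
.**.....
........
*.*.....
*.*.....
.*......
........
........
Population = 9

Comparison: toroidal=12, fixed-dead=9 -> toroidal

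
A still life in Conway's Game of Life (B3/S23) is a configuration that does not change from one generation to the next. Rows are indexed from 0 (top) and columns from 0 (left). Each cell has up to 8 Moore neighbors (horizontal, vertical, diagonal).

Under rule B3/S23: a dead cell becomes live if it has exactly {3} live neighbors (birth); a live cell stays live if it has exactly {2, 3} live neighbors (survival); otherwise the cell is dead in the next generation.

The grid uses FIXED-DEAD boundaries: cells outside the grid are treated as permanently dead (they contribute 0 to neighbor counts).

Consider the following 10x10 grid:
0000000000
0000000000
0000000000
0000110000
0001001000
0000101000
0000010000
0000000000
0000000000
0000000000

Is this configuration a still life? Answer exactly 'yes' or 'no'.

Answer: yes

Derivation:
Compute generation 1 and compare to generation 0 (given above):
Generation 1:
0000000000
0000000000
0000000000
0000110000
0001001000
0000101000
0000010000
0000000000
0000000000
0000000000
The grids are IDENTICAL -> still life.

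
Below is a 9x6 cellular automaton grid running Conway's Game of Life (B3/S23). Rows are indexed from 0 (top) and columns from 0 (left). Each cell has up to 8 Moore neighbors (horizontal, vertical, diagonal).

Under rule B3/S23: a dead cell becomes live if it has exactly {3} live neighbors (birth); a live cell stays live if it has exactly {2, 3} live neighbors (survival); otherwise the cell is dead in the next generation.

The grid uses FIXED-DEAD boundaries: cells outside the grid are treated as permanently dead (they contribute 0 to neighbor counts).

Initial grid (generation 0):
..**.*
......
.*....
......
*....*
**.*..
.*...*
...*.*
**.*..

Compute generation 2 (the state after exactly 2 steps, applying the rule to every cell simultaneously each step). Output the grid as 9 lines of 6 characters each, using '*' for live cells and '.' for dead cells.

Answer: ......
......
......
......
*.*...
..*...
......
*.*...
.*....

Derivation:
Simulating step by step:
Generation 0 (given above): 16 live cells
Generation 1: 13 live cells
......
..*...
......
......
**....
***.*.
**....
**....
..*.*.
Generation 2: 6 live cells
(generation 2 grid is the final answer)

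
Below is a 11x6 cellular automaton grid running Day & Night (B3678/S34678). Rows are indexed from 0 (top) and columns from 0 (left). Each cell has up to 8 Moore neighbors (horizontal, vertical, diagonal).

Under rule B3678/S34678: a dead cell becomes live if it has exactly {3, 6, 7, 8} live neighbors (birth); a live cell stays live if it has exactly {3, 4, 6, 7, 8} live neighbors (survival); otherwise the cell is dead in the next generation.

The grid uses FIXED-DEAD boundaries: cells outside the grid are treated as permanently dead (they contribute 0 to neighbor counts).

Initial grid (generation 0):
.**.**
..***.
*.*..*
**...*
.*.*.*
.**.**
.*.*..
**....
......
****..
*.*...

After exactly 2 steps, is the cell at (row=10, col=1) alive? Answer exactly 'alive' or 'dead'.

Simulating step by step:
Generation 0 (given above): 30 live cells
Generation 1: 19 live cells
..*.*.
..*.*.
..*...
**....
.*...*
**..*.
.*..*.
..*...
......
.**...
..**..
Generation 2: 20 live cells
......
.*....
...*..
.**...
.**...
***..*
****..
......
.**...
..**..
.**...

Cell (10,1) at generation 2: 1 -> alive

Answer: alive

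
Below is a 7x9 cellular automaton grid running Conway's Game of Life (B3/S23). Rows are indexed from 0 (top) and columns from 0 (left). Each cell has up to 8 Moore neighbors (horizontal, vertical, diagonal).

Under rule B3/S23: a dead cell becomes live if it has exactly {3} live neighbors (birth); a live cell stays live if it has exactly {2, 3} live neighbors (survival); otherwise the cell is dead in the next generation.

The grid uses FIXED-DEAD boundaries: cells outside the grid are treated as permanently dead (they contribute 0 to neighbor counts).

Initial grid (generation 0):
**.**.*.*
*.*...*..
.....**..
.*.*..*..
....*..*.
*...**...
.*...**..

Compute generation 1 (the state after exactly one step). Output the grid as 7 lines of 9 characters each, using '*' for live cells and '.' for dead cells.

Answer: ****.*.*.
*.***.*..
.**..***.
....*.**.
...**.*..
....*....
....***..

Derivation:
Simulating step by step:
Generation 0 (given above): 22 live cells
Generation 1: 26 live cells
(generation 1 grid is the final answer)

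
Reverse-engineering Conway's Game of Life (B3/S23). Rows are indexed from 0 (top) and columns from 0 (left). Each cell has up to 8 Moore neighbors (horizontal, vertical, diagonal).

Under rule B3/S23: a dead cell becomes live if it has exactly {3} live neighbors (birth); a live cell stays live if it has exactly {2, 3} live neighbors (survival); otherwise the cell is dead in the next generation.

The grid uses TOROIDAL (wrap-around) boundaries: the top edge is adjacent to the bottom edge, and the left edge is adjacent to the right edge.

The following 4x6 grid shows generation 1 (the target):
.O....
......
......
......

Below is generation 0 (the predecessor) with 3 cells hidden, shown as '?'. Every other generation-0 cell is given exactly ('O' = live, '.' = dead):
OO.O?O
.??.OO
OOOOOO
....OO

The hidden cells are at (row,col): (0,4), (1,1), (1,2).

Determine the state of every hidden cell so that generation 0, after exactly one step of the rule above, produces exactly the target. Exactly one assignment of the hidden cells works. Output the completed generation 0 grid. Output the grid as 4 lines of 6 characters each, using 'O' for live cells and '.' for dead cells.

Answer: OO.OOO
.OO.OO
OOOOOO
....OO

Derivation:
Hidden generation-0 cells (in order): (0,4), (1,1), (1,2).
A hidden cell only influences target cells in its own 3x3 neighborhood. Try each of the 2^3 = 8 assignments, step the completed generation 0 forward once under B3/S23, and compare with the target:
  (0,4)=. (1,1)=. (1,2)=. -> step gives (0,1)='.' but target has 'O' -> reject
  (0,4)=. (1,1)=. (1,2)=O -> step gives (0,2)='O' but target has '.' -> reject
  (0,4)=. (1,1)=O (1,2)=. -> step gives (0,2)='O' but target has '.' -> reject
  (0,4)=. (1,1)=O (1,2)=O -> step gives (0,3)='O' but target has '.' -> reject
  (0,4)=O (1,1)=. (1,2)=. -> step gives (0,1)='.' but target has 'O' -> reject
  (0,4)=O (1,1)=. (1,2)=O -> step gives (0,2)='O' but target has '.' -> reject
  (0,4)=O (1,1)=O (1,2)=. -> step gives (0,2)='O' but target has '.' -> reject
  (0,4)=O (1,1)=O (1,2)=O -> step reproduces the target at every cell -> ACCEPT
Unique solution: (0,4)=live, (1,1)=live, (1,2)=live.
Check: live-neighbor counts of every cell in the completed generation 0:
534466
866777
544566
755677
Applying B3/S23 to generation 0 with these counts gives:
.O....
......
......
......
which matches the target exactly.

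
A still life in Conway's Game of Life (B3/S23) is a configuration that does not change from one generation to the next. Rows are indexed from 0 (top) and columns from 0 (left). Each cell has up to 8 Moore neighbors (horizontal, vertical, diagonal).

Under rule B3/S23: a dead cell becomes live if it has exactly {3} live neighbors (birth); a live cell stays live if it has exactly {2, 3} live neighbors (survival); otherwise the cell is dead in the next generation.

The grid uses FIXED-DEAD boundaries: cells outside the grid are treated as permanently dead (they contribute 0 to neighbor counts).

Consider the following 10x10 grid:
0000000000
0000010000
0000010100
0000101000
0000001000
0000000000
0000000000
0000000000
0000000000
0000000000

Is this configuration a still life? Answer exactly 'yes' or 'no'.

Answer: no

Derivation:
Compute generation 1 and compare to generation 0 (given above):
Generation 1:
0000000000
0000001000
0000110000
0000001100
0000010000
0000000000
0000000000
0000000000
0000000000
0000000000
Cell (1,5) differs: gen0=1 vs gen1=0 -> NOT a still life.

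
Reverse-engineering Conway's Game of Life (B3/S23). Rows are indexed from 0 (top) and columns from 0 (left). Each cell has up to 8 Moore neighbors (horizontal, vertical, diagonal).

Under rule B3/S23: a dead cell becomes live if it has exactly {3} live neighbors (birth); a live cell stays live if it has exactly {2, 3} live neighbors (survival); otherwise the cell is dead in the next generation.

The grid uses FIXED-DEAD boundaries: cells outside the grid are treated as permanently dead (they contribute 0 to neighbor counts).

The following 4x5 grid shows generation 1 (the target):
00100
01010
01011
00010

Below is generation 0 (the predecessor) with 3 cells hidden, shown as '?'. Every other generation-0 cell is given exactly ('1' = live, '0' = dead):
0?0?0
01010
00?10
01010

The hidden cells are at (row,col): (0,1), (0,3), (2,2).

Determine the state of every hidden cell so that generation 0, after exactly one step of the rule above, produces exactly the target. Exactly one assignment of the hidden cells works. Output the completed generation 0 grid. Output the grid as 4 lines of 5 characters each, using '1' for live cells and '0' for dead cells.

Hidden generation-0 cells (in order): (0,1), (0,3), (2,2).
A hidden cell only influences target cells in its own 3x3 neighborhood. Try each of the 2^3 = 8 assignments, step the completed generation 0 forward once under B3/S23, and compare with the target:
  (0,1)=0 (0,3)=0 (2,2)=0 -> step gives (0,2)='0' but target has '1' -> reject
  (0,1)=0 (0,3)=0 (2,2)=1 -> step gives (0,2)='0' but target has '1' -> reject
  (0,1)=0 (0,3)=1 (2,2)=0 -> step gives (1,1)='0' but target has '1' -> reject
  (0,1)=0 (0,3)=1 (2,2)=1 -> step gives (1,1)='0' but target has '1' -> reject
  (0,1)=1 (0,3)=0 (2,2)=0 -> step gives (1,1)='0' but target has '1' -> reject
  (0,1)=1 (0,3)=0 (2,2)=1 -> step reproduces the target at every cell -> ACCEPT
  (0,1)=1 (0,3)=1 (2,2)=0 -> step gives (0,2)='0' but target has '1' -> reject
  (0,1)=1 (0,3)=1 (2,2)=1 -> step gives (0,2)='0' but target has '1' -> reject
Unique solution: (0,1)=live, (0,3)=dead, (2,2)=live.
Check: live-neighbor counts of every cell in the completed generation 0:
21311
22522
23533
11422
Applying B3/S23 to generation 0 with these counts gives:
00100
01010
01011
00010
which matches the target exactly.

Answer: 01000
01010
00110
01010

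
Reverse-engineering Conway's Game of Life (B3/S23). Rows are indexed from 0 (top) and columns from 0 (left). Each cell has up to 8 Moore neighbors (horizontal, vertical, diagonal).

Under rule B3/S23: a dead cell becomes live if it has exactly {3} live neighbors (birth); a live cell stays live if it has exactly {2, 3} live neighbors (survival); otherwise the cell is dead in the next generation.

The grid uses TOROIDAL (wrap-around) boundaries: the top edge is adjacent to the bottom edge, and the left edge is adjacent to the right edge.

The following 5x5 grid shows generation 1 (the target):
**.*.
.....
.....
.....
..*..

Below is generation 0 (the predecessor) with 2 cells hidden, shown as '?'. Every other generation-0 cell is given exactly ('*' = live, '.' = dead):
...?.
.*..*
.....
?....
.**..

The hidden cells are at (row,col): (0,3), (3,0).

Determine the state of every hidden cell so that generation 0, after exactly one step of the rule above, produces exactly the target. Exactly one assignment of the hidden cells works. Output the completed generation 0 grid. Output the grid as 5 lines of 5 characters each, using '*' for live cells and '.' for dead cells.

Hidden generation-0 cells (in order): (0,3), (3,0).
A hidden cell only influences target cells in its own 3x3 neighborhood. Try each of the 2^2 = 4 assignments, step the completed generation 0 forward once under B3/S23, and compare with the target:
  (0,3)=. (3,0)=. -> step gives (0,2)='*' but target has '.' -> reject
  (0,3)=. (3,0)=* -> step gives (0,2)='*' but target has '.' -> reject
  (0,3)=* (3,0)=. -> step reproduces the target at every cell -> ACCEPT
  (0,3)=* (3,0)=* -> step gives (2,0)='*' but target has '.' -> reject
Unique solution: (0,3)=live, (3,0)=dead.
Check: live-neighbor counts of every cell in the completed generation 0:
33422
20221
21111
12210
11221
Applying B3/S23 to generation 0 with these counts gives:
**.*.
.....
.....
.....
..*..
which matches the target exactly.

Answer: ...*.
.*..*
.....
.....
.**..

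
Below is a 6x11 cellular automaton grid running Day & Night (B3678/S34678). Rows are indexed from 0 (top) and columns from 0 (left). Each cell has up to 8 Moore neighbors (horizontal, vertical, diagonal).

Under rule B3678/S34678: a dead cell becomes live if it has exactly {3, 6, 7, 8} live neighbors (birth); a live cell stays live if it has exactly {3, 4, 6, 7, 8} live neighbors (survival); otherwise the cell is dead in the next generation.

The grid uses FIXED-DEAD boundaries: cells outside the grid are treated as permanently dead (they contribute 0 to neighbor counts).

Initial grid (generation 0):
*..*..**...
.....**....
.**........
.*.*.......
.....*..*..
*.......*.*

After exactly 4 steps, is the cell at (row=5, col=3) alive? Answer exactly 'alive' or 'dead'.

Simulating step by step:
Generation 0 (given above): 15 live cells
Generation 1: 9 live cells
.....**....
.**...**...
..*........
...........
.........*.
.........*.
Generation 2: 5 live cells
......**...
.....**....
.*.........
...........
...........
...........
Generation 3: 4 live cells
.....**....
......**...
...........
...........
...........
...........
Generation 4: 4 live cells
......**...
.....**....
...........
...........
...........
...........

Cell (5,3) at generation 4: 0 -> dead

Answer: dead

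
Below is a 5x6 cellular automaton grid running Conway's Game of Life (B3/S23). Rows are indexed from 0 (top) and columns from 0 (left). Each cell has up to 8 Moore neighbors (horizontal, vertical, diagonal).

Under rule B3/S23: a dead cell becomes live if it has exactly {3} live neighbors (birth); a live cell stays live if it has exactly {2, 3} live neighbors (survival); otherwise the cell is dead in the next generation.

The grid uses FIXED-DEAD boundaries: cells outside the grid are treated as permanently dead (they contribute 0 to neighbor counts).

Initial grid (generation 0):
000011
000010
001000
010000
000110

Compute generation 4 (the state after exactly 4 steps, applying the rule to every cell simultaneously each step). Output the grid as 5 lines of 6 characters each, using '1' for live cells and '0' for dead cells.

Simulating step by step:
Generation 0 (given above): 7 live cells
Generation 1: 7 live cells
000011
000111
000000
001100
000000
Generation 2: 5 live cells
000101
000101
001000
000000
000000
Generation 3: 2 live cells
000000
001100
000000
000000
000000
Generation 4: 0 live cells
(generation 4 grid is the final answer)

Answer: 000000
000000
000000
000000
000000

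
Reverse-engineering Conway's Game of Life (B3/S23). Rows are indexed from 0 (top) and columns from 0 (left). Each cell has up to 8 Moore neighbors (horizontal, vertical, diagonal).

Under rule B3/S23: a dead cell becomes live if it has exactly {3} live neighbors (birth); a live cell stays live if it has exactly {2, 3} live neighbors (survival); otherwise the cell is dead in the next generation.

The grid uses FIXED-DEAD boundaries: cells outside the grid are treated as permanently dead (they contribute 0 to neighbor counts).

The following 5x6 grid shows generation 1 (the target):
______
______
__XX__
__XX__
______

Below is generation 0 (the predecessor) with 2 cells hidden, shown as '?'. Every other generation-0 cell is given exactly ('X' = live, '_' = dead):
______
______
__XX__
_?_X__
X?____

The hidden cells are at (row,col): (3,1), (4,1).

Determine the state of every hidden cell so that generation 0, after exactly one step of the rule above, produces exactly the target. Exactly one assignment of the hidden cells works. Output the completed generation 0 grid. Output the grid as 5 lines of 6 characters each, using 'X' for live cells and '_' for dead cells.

Answer: ______
______
__XX__
___X__
X_____

Derivation:
Hidden generation-0 cells (in order): (3,1), (4,1).
A hidden cell only influences target cells in its own 3x3 neighborhood. Try each of the 2^2 = 4 assignments, step the completed generation 0 forward once under B3/S23, and compare with the target:
  (3,1)=_ (4,1)=_ -> step reproduces the target at every cell -> ACCEPT
  (3,1)=_ (4,1)=X -> step gives (3,1)='X' but target has '_' -> reject
  (3,1)=X (4,1)=_ -> step gives (3,1)='X' but target has '_' -> reject
  (3,1)=X (4,1)=X -> step gives (3,0)='X' but target has '_' -> reject
Unique solution: (3,1)=dead, (4,1)=dead.
Check: live-neighbor counts of every cell in the completed generation 0:
000000
012210
012220
123220
011110
Applying B3/S23 to generation 0 with these counts gives:
______
______
__XX__
__XX__
______
which matches the target exactly.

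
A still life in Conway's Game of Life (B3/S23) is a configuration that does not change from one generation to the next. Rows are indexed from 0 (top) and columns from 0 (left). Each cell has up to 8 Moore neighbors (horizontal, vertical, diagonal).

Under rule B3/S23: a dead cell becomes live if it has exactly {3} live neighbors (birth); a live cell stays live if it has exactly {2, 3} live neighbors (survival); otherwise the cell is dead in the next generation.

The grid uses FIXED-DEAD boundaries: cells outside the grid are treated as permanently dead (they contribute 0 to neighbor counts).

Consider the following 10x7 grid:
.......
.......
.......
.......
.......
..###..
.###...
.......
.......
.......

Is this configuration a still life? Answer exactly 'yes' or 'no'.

Answer: no

Derivation:
Compute generation 1 and compare to generation 0 (given above):
Generation 1:
.......
.......
.......
.......
...#...
.#..#..
.#..#..
..#....
.......
.......
Cell (4,3) differs: gen0=0 vs gen1=1 -> NOT a still life.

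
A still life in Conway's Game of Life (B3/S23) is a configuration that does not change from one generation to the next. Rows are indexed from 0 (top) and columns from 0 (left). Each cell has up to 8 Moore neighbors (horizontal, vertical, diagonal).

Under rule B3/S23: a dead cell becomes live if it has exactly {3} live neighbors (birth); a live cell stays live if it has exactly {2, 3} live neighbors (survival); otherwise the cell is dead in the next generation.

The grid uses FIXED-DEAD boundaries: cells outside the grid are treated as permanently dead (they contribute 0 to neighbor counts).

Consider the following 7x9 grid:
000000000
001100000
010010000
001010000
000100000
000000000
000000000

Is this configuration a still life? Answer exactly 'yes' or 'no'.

Answer: yes

Derivation:
Compute generation 1 and compare to generation 0 (given above):
Generation 1:
000000000
001100000
010010000
001010000
000100000
000000000
000000000
The grids are IDENTICAL -> still life.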